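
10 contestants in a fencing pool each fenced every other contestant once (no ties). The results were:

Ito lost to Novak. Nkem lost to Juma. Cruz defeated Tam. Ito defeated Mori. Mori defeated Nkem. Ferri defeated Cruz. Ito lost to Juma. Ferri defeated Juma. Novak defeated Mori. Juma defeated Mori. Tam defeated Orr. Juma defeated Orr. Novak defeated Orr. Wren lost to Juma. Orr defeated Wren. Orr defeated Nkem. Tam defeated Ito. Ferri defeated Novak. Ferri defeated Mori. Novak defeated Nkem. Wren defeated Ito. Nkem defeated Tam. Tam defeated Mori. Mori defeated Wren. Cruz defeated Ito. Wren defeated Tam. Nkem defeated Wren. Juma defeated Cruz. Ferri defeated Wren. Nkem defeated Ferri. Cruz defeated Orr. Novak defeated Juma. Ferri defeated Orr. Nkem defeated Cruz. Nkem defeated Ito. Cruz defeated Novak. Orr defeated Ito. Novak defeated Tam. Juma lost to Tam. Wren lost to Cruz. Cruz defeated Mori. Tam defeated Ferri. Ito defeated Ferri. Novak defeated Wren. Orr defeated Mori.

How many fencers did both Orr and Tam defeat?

Orr beat: Mori, Wren, Ito, Nkem.
Tam beat: Mori, Ito, Ferri, Juma, Orr.
Both beat: Mori, Ito — 2.

2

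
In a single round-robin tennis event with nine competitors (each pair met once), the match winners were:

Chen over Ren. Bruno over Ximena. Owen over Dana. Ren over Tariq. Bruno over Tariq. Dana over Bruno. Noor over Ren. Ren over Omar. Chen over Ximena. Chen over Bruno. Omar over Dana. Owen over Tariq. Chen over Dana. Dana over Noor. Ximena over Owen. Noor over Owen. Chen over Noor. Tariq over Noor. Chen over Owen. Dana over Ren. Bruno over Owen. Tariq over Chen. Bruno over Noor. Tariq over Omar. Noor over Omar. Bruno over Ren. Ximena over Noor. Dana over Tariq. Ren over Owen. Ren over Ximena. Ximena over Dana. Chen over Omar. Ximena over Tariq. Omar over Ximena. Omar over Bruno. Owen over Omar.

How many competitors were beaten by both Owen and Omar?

Owen beat: Omar, Tariq, Dana.
Omar beat: Ximena, Dana, Bruno.
Both beat: Dana — 1.

1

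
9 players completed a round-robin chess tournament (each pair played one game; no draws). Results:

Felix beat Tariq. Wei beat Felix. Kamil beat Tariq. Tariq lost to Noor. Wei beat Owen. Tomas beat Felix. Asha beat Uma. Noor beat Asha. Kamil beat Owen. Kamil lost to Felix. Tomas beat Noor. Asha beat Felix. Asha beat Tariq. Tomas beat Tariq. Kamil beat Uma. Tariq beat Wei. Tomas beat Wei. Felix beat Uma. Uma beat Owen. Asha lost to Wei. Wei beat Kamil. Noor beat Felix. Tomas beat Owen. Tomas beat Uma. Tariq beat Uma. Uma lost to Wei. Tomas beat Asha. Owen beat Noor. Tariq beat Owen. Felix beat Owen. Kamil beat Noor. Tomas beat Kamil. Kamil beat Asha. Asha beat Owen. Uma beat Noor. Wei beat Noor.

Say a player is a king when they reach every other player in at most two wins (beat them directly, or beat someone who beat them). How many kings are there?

1

Uma cannot reach Wei, Kamil, Tomas in two steps.
Wei cannot reach Tomas in two steps.
Kamil cannot reach Tomas in two steps.
Felix cannot reach Tomas in two steps.
Tariq cannot reach Tomas in two steps.
Asha cannot reach Tomas in two steps.
Owen cannot reach Uma, Wei, Kamil, Tomas in two steps.
Tomas reaches everyone (king).
Noor cannot reach Tomas in two steps.
Kings: Tomas — 1.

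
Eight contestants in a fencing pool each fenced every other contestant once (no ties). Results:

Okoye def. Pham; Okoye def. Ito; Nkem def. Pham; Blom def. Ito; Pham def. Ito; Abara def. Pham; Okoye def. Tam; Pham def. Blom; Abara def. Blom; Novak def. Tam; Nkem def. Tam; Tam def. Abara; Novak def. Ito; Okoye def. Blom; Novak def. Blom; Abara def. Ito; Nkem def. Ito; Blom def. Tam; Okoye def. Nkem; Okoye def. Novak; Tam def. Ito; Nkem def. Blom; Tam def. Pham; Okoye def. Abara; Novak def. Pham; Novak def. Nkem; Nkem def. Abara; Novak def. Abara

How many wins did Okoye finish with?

7

Okoye's results: beat Ito, Nkem, Novak, Blom, Tam, Pham, Abara; lost to no one.
That is 7 wins.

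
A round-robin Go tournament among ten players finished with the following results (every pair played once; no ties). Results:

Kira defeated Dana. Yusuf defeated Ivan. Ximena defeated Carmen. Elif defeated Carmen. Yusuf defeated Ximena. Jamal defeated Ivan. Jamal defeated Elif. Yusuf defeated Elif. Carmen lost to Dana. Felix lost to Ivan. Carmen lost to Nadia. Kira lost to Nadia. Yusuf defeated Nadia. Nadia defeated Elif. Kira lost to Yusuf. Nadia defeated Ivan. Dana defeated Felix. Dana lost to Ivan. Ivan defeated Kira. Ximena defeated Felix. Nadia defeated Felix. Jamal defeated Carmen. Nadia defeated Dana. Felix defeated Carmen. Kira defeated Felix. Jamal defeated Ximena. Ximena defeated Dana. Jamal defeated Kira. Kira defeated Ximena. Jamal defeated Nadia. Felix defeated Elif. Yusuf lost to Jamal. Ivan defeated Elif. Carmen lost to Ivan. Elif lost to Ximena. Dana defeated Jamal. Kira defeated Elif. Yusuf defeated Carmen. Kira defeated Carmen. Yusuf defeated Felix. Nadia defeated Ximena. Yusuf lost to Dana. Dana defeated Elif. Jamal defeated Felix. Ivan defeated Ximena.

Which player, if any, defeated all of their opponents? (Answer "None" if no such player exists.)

Highest win total is Jamal with 8 (out of 9 possible).
Jamal lost to Dana, so no player went undefeated.

None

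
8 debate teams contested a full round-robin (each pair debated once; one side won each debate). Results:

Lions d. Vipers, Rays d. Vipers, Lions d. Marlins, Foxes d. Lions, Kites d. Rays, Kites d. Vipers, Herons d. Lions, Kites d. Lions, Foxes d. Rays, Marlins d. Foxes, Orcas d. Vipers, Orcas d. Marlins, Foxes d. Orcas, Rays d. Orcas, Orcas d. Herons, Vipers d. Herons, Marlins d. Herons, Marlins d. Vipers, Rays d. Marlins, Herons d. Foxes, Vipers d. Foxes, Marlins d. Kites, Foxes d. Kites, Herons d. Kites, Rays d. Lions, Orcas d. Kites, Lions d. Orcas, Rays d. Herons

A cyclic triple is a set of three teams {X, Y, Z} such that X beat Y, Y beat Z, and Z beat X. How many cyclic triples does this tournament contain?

Win totals: Vipers 2, Orcas 4, Marlins 4, Kites 3, Rays 5, Lions 3, Foxes 4, Herons 3.
A team with w wins dominates both others in C(w,2) triples; summing gives 1 + 6 + 6 + 3 + 10 + 3 + 6 + 3 = 38 transitive triples.
Total triples C(8,3) = 56, so cyclic triples = 56 − 38 = 18.

18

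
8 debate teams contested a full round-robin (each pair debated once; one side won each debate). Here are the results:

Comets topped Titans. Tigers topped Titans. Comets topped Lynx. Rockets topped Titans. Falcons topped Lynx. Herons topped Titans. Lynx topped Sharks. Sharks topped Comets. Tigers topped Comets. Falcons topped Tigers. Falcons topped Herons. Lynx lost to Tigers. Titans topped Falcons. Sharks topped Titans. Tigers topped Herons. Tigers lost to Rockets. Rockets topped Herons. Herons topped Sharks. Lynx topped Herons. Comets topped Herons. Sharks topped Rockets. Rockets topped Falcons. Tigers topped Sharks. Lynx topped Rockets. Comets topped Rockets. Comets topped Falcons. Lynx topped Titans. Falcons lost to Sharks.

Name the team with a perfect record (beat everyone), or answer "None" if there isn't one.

None

Highest win total is Tigers with 5 (out of 7 possible).
Tigers lost to Falcons, Rockets, so no team went undefeated.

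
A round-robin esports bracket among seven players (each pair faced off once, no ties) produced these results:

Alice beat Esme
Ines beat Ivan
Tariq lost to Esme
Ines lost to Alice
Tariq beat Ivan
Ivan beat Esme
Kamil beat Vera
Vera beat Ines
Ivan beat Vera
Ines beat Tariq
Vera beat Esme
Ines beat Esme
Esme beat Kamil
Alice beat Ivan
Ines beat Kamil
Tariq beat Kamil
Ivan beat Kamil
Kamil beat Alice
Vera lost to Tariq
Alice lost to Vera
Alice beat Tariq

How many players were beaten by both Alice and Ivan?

1

Alice beat: Esme, Ivan, Tariq, Ines.
Ivan beat: Esme, Kamil, Vera.
Both beat: Esme — 1.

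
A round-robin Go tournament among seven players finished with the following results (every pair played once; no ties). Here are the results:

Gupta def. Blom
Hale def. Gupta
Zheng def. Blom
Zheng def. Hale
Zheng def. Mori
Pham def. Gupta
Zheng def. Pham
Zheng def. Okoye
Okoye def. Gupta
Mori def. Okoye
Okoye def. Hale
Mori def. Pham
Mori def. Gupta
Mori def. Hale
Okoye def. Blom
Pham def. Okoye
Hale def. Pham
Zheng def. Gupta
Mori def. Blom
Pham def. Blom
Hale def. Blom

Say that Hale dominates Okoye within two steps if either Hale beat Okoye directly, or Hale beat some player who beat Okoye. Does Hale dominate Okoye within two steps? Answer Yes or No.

Yes

Hale did not beat Okoye directly.
Hale beat Gupta, Pham, Blom. Of those, Pham beat Okoye.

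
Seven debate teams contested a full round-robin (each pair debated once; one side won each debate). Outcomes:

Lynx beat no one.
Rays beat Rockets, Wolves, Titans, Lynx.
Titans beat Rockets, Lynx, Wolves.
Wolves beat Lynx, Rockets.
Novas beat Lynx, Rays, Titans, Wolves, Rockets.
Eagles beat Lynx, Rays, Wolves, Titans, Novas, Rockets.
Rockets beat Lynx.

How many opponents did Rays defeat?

Rays' results: beat Rockets, Lynx, Wolves, Titans; lost to Eagles, Novas.
That is 4 wins.

4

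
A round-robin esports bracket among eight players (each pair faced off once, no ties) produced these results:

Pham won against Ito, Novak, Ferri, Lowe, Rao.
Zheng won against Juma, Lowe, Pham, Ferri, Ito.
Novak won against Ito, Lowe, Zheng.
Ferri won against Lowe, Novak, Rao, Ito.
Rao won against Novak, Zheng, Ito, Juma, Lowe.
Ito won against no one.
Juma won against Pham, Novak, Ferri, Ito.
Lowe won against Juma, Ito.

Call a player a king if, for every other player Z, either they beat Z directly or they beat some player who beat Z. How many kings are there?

Ferri cannot reach Pham in two steps.
Ito cannot reach Ferri, Lowe, Zheng, Juma, Novak, Pham, Rao in two steps.
Lowe cannot reach Zheng, Rao in two steps.
Zheng reaches everyone (king).
Juma reaches everyone (king).
Novak cannot reach Rao in two steps.
Pham reaches everyone (king).
Rao reaches everyone (king).
Kings: Zheng, Juma, Pham, Rao — 4.

4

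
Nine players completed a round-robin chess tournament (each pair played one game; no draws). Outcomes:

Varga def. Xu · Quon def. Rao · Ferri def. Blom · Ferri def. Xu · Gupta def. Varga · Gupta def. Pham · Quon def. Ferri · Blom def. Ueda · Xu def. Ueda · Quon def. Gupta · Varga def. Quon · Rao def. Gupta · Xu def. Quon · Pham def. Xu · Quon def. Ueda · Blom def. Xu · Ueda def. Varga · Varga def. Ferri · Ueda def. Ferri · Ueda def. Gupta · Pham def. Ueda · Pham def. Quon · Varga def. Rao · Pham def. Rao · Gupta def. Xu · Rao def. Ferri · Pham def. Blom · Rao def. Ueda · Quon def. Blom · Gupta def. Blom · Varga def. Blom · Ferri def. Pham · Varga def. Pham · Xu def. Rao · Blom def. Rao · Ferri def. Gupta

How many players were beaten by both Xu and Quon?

Xu beat: Quon, Ueda, Rao.
Quon beat: Blom, Ferri, Gupta, Ueda, Rao.
Both beat: Ueda, Rao — 2.

2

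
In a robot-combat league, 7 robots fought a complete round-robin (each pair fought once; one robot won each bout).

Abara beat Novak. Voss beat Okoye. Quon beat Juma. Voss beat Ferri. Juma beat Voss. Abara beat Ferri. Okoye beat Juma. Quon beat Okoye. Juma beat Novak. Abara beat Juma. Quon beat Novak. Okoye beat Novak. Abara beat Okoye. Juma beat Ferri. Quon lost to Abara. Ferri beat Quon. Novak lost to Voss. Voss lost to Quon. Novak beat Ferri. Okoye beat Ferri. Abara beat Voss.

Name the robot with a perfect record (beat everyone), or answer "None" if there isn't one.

Abara has 6 wins out of 6 opponents — a perfect record.

Abara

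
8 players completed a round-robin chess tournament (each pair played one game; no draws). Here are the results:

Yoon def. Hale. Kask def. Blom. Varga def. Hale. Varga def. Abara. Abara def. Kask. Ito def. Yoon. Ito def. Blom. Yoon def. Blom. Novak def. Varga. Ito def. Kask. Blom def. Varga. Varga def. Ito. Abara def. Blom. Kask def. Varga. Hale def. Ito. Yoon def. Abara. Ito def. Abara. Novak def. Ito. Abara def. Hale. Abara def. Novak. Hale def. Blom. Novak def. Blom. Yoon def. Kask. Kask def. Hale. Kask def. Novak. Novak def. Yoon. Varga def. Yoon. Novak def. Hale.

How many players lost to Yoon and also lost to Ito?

3

Yoon beat: Hale, Abara, Kask, Blom.
Ito beat: Abara, Yoon, Kask, Blom.
Both beat: Abara, Kask, Blom — 3.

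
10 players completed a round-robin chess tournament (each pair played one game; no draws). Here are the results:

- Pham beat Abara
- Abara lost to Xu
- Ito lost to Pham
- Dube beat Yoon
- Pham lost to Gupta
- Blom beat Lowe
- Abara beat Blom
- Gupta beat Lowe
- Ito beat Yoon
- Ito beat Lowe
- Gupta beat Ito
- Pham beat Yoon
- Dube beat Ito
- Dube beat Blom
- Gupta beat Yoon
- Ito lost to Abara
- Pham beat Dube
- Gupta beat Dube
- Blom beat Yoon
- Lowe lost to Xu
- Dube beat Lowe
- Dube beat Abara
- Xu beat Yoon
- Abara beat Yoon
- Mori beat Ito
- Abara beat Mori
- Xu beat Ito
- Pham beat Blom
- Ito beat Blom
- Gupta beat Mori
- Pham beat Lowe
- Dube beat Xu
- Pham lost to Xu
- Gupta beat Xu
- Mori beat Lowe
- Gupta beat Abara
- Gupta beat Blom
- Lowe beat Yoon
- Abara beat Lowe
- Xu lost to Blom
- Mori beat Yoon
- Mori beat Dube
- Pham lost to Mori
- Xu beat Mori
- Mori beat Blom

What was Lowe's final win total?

Lowe's results: beat Yoon; lost to Gupta, Pham, Ito, Xu, Dube, Abara, Mori, Blom.
That is 1 win.

1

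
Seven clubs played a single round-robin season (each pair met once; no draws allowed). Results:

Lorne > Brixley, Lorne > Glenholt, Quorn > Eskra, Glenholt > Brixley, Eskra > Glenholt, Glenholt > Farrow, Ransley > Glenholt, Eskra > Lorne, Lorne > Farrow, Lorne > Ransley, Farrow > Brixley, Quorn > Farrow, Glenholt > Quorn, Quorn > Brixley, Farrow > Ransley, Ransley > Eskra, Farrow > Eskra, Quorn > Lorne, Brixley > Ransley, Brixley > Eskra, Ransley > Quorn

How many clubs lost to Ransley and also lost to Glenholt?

Ransley beat: Glenholt, Eskra, Quorn.
Glenholt beat: Quorn, Farrow, Brixley.
Both beat: Quorn — 1.

1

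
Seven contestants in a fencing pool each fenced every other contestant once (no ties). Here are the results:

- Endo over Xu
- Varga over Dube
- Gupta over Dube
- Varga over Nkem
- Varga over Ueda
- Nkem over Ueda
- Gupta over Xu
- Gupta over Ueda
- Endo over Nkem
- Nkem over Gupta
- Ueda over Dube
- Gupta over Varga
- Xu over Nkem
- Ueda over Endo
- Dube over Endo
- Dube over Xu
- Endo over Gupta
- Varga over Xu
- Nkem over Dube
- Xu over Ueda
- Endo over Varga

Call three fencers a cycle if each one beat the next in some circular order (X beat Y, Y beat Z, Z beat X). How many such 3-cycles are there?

11

Win totals: Endo 4, Gupta 4, Xu 2, Dube 2, Ueda 2, Nkem 3, Varga 4.
A fencer with w wins dominates both others in C(w,2) triples; summing gives 6 + 6 + 1 + 1 + 1 + 3 + 6 = 24 transitive triples.
Total triples C(7,3) = 35, so cyclic triples = 35 − 24 = 11.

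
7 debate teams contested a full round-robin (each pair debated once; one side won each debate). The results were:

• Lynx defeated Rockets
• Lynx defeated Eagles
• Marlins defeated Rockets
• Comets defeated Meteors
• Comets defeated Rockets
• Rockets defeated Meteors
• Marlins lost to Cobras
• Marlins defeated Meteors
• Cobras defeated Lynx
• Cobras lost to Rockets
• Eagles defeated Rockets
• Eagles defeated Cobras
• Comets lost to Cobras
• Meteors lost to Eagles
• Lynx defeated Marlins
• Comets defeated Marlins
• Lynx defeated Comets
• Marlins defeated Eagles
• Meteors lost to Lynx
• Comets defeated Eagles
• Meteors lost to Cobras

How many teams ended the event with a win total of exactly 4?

Win totals: Marlins 3, Comets 4, Eagles 3, Cobras 4, Lynx 5, Rockets 2, Meteors 0.
Exactly 4: Comets, Cobras — 2 teams.

2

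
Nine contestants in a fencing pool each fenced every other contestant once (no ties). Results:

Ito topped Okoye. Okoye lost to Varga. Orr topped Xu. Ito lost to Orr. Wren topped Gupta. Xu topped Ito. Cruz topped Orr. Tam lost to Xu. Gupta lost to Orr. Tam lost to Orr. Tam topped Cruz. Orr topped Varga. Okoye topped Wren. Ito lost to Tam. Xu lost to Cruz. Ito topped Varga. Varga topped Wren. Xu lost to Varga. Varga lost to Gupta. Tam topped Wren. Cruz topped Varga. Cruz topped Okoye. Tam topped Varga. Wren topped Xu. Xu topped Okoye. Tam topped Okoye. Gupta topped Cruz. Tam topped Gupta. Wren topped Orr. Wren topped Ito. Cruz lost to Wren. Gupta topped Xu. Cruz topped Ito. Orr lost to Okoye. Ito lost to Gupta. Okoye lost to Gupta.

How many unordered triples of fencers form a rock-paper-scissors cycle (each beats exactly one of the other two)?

Win totals: Orr 5, Tam 6, Xu 3, Okoye 2, Varga 3, Ito 2, Cruz 5, Wren 5, Gupta 5.
A fencer with w wins dominates both others in C(w,2) triples; summing gives 10 + 15 + 3 + 1 + 3 + 1 + 10 + 10 + 10 = 63 transitive triples.
Total triples C(9,3) = 84, so cyclic triples = 84 − 63 = 21.

21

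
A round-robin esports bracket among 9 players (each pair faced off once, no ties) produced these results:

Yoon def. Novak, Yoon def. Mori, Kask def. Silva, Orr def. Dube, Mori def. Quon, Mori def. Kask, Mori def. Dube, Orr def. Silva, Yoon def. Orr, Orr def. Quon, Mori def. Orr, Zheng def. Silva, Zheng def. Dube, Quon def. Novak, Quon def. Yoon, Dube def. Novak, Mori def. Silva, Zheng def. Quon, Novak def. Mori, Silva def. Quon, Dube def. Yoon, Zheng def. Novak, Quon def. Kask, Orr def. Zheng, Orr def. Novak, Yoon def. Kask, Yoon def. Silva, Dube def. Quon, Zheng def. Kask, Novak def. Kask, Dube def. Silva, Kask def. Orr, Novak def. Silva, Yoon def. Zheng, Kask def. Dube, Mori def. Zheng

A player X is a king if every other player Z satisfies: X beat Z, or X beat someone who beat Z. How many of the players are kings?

6

Dube reaches everyone (king).
Novak cannot reach Yoon in two steps.
Zheng reaches everyone (king).
Orr reaches everyone (king).
Kask cannot reach Mori in two steps.
Yoon reaches everyone (king).
Quon reaches everyone (king).
Silva cannot reach Dube, Zheng, Orr, Mori in two steps.
Mori reaches everyone (king).
Kings: Dube, Zheng, Orr, Yoon, Quon, Mori — 6.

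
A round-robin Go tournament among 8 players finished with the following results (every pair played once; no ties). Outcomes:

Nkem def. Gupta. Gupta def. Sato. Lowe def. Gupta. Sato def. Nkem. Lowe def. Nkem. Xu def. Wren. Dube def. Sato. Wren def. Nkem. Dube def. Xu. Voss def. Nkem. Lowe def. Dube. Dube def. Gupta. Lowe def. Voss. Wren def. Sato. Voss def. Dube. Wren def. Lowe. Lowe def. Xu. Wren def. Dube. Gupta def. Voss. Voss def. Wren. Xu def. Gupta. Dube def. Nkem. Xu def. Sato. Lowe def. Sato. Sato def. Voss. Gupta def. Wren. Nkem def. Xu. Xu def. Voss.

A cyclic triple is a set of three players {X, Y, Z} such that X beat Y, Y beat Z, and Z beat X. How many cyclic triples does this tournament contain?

Win totals: Lowe 6, Wren 4, Voss 3, Xu 4, Gupta 3, Sato 2, Nkem 2, Dube 4.
A player with w wins dominates both others in C(w,2) triples; summing gives 15 + 6 + 3 + 6 + 3 + 1 + 1 + 6 = 41 transitive triples.
Total triples C(8,3) = 56, so cyclic triples = 56 − 41 = 15.

15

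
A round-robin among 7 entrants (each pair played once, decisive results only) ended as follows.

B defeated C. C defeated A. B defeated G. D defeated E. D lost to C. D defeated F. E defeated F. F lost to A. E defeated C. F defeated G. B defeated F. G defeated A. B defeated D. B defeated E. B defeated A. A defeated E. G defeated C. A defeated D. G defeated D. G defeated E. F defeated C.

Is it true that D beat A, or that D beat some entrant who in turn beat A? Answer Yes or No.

D did not beat A directly.
D beat E, F, but each of them lost to A. No two-step path.

No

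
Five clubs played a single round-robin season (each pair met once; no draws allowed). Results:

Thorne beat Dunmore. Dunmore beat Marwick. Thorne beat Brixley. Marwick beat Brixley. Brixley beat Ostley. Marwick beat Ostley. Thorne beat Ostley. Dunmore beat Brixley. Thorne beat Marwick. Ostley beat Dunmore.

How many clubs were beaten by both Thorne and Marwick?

Thorne beat: Dunmore, Marwick, Brixley, Ostley.
Marwick beat: Brixley, Ostley.
Both beat: Brixley, Ostley — 2.

2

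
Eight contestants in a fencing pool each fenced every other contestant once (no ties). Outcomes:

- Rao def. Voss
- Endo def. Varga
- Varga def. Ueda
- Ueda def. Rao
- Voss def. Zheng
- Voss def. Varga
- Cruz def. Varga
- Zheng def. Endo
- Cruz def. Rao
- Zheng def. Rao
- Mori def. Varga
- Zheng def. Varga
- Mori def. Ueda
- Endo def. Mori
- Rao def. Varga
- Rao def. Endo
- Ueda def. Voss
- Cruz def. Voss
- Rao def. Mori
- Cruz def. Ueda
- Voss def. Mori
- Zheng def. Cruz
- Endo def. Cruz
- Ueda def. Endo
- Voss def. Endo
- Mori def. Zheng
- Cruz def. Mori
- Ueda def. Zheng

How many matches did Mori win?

Mori's results: beat Ueda, Zheng, Varga; lost to Rao, Voss, Endo, Cruz.
That is 3 wins.

3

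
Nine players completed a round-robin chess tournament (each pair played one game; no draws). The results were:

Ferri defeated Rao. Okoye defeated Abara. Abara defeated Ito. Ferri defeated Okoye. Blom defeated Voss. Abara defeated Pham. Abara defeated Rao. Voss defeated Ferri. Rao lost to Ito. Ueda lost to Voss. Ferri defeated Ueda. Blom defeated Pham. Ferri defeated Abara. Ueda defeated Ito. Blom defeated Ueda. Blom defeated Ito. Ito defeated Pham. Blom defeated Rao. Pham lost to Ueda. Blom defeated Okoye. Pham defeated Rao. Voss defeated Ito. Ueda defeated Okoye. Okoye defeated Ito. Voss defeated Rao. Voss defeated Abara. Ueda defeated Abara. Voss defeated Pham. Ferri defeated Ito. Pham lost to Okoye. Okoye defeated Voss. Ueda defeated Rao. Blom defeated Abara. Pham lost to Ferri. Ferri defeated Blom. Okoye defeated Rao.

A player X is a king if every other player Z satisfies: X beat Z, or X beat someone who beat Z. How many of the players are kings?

Blom reaches everyone (king).
Rao cannot reach Blom, Okoye, Pham, Ito, Voss, Ferri, Ueda, Abara in two steps.
Okoye cannot reach Blom in two steps.
Pham cannot reach Blom, Okoye, Ito, Voss, Ferri, Ueda, Abara in two steps.
Ito cannot reach Blom, Okoye, Voss, Ferri, Ueda, Abara in two steps.
Voss reaches everyone (king).
Ferri reaches everyone (king).
Ueda cannot reach Blom, Ferri in two steps.
Abara cannot reach Blom, Okoye, Voss, Ferri, Ueda in two steps.
Kings: Blom, Voss, Ferri — 3.

3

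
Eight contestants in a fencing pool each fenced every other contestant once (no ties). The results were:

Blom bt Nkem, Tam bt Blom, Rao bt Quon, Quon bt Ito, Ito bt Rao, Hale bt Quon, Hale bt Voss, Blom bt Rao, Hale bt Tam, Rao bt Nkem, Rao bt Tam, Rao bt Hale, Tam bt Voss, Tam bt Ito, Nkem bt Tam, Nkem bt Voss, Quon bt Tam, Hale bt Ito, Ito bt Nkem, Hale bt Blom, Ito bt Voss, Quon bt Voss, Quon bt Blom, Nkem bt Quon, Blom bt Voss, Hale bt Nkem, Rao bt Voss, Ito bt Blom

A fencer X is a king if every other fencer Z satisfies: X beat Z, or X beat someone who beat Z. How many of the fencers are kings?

3

Tam cannot reach Hale, Quon in two steps.
Ito reaches everyone (king).
Nkem cannot reach Hale, Rao in two steps.
Hale reaches everyone (king).
Rao reaches everyone (king).
Blom cannot reach Ito in two steps.
Voss cannot reach Tam, Ito, Nkem, Hale, Rao, Blom, Quon in two steps.
Quon cannot reach Hale in two steps.
Kings: Ito, Hale, Rao — 3.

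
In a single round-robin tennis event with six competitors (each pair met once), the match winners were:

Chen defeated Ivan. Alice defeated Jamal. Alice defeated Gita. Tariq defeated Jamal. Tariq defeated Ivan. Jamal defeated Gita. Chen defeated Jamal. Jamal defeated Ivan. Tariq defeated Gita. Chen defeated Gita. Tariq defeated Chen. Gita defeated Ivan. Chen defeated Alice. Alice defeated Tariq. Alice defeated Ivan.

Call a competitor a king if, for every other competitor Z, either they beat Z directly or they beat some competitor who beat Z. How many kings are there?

3

Jamal cannot reach Tariq, Alice, Chen in two steps.
Gita cannot reach Jamal, Tariq, Alice, Chen in two steps.
Tariq reaches everyone (king).
Alice reaches everyone (king).
Ivan cannot reach Jamal, Gita, Tariq, Alice, Chen in two steps.
Chen reaches everyone (king).
Kings: Tariq, Alice, Chen — 3.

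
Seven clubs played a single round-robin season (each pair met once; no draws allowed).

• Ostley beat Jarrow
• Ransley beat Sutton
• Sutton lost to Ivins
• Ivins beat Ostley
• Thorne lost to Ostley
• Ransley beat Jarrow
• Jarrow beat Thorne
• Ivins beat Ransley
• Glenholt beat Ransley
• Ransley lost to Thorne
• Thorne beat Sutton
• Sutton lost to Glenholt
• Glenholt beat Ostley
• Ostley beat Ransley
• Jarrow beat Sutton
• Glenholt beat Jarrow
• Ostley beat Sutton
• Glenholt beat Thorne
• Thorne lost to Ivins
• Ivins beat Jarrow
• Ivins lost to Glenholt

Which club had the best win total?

Glenholt

Win totals: Ransley 2, Sutton 0, Glenholt 6, Thorne 2, Jarrow 2, Ivins 5, Ostley 4.
Glenholt leads with 6 wins (next highest: 5).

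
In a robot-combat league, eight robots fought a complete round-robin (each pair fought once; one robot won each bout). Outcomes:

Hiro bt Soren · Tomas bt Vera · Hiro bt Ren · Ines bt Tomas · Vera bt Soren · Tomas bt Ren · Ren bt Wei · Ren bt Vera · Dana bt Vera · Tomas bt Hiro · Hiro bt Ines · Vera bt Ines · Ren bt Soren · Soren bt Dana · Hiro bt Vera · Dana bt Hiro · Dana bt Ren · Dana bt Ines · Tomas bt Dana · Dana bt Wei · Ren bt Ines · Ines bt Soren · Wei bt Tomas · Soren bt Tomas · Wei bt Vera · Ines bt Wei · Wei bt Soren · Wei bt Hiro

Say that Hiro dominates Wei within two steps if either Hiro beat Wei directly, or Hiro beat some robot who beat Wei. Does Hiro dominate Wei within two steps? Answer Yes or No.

Yes

Hiro did not beat Wei directly.
Hiro beat Soren, Ren, Ines, Vera. Of those, Ren beat Wei.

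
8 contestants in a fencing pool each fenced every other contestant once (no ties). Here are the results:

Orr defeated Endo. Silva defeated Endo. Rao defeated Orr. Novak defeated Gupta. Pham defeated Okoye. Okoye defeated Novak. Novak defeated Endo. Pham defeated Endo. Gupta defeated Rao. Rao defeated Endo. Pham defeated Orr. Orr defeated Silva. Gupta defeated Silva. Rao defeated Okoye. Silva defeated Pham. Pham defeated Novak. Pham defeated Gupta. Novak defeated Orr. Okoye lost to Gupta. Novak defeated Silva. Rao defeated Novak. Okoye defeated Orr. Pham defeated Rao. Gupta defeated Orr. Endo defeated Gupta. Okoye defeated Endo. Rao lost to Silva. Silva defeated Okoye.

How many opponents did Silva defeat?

Silva's results: beat Rao, Okoye, Endo, Pham; lost to Novak, Gupta, Orr.
That is 4 wins.

4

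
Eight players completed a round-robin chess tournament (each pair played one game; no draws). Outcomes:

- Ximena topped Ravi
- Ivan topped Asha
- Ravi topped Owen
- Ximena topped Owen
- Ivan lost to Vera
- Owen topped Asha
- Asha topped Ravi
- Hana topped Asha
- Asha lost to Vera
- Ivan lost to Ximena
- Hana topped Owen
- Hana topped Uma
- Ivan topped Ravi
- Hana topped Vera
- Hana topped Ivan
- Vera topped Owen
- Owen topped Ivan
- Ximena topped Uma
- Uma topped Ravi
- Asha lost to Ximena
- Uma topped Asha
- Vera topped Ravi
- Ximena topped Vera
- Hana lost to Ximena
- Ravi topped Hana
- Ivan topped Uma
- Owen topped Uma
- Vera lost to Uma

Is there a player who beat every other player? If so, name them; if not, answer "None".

Ximena has 7 wins out of 7 opponents — a perfect record.

Ximena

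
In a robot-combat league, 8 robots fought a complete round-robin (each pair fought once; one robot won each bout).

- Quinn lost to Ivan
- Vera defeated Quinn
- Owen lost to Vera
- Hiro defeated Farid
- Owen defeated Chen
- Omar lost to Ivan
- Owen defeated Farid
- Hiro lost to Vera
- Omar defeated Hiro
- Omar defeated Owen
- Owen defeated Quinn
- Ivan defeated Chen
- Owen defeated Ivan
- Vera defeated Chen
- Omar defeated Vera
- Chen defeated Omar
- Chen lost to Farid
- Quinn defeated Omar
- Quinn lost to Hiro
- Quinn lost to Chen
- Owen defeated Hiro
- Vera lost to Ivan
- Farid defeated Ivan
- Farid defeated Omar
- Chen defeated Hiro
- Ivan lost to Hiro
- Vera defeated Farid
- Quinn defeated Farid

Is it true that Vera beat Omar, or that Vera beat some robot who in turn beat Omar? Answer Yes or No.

Vera did not beat Omar directly.
Vera beat Hiro, Farid, Owen, Quinn, Chen. Of those, Farid beat Omar.

Yes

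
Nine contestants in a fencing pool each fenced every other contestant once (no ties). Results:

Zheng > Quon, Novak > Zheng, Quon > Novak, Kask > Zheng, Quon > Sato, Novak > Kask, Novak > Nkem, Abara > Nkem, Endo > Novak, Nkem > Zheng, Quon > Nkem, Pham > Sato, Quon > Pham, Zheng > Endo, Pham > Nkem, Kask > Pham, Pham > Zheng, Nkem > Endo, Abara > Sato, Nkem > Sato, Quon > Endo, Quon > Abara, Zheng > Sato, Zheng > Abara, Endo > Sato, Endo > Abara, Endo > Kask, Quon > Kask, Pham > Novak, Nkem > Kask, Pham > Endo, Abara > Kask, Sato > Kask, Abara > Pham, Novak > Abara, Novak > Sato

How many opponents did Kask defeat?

2

Kask's results: beat Zheng, Pham; lost to Sato, Nkem, Quon, Abara, Novak, Endo.
That is 2 wins.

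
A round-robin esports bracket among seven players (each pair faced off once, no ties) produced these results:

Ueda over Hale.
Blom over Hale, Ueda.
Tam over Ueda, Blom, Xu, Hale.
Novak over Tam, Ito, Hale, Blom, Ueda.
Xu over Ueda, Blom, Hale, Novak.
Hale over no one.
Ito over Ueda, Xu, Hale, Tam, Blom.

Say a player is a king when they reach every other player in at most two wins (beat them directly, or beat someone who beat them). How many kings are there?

3

Tam cannot reach Ito in two steps.
Hale cannot reach Tam, Blom, Ueda, Ito, Novak, Xu in two steps.
Blom cannot reach Tam, Ito, Novak, Xu in two steps.
Ueda cannot reach Tam, Blom, Ito, Novak, Xu in two steps.
Ito reaches everyone (king).
Novak reaches everyone (king).
Xu reaches everyone (king).
Kings: Ito, Novak, Xu — 3.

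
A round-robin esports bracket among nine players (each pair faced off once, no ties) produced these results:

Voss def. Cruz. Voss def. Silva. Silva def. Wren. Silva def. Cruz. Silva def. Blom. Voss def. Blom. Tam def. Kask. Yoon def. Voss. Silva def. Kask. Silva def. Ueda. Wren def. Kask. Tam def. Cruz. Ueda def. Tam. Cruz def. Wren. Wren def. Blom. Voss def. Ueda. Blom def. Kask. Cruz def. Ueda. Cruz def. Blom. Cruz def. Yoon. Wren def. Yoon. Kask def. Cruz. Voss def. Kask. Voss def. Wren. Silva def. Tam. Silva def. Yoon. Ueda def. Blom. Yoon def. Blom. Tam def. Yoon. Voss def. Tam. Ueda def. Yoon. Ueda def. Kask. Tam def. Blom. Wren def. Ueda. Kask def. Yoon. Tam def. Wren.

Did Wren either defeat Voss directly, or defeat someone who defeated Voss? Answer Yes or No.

Wren did not beat Voss directly.
Wren beat Blom, Kask, Yoon, Ueda. Of those, Yoon beat Voss.

Yes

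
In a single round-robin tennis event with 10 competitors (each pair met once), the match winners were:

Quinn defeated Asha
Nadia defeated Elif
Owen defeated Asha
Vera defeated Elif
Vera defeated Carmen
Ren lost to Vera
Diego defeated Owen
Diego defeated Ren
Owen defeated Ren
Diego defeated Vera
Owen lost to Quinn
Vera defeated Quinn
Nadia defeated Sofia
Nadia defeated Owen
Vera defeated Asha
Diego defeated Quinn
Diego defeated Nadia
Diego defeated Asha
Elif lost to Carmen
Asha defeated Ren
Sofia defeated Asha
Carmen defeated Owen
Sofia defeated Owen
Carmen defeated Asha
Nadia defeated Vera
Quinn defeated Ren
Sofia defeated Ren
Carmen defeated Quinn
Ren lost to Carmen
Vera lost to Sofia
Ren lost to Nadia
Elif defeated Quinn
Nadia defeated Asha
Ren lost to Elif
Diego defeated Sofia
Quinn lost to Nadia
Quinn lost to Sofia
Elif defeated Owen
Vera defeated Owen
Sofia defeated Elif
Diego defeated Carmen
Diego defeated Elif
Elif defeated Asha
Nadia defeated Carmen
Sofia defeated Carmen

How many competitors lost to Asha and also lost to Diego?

Asha beat: Ren.
Diego beat: Carmen, Quinn, Asha, Vera, Owen, Sofia, Ren, Elif, Nadia.
Both beat: Ren — 1.

1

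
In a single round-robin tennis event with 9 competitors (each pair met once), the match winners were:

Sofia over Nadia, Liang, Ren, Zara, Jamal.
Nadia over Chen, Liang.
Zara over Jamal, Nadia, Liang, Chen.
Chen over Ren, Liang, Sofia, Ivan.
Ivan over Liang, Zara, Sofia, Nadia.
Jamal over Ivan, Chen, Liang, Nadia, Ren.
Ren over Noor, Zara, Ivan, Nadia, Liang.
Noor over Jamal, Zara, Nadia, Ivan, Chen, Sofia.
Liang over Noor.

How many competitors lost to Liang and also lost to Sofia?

Liang beat: Noor.
Sofia beat: Zara, Jamal, Nadia, Liang, Ren.
No one was beaten by both.

0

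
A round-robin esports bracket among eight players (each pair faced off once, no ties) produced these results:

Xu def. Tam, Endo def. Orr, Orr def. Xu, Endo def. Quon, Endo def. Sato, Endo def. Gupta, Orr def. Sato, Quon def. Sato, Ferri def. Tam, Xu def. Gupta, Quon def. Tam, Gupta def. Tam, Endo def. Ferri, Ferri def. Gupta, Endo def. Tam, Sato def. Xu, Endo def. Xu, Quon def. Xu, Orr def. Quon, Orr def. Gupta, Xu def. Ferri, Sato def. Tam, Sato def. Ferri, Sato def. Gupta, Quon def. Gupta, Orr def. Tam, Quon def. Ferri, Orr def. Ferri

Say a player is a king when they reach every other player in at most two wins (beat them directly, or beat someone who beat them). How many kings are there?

1

Endo reaches everyone (king).
Quon cannot reach Endo, Orr in two steps.
Ferri cannot reach Endo, Quon, Sato, Orr, Xu in two steps.
Sato cannot reach Endo, Quon, Orr in two steps.
Gupta cannot reach Endo, Quon, Ferri, Sato, Orr, Xu in two steps.
Orr cannot reach Endo in two steps.
Xu cannot reach Endo, Quon, Sato, Orr in two steps.
Tam cannot reach Endo, Quon, Ferri, Sato, Gupta, Orr, Xu in two steps.
Kings: Endo — 1.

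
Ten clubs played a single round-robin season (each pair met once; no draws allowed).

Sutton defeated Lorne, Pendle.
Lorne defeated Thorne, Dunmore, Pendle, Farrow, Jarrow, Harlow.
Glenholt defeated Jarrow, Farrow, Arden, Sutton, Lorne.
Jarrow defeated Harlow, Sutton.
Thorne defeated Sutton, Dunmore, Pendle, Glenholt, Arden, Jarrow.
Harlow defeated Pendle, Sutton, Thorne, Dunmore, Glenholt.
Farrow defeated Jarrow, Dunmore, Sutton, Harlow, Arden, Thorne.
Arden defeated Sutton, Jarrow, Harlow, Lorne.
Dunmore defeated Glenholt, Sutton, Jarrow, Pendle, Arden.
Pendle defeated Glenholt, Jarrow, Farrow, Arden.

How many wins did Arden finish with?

4

Arden's results: beat Sutton, Lorne, Harlow, Jarrow; lost to Thorne, Pendle, Dunmore, Farrow, Glenholt.
That is 4 wins.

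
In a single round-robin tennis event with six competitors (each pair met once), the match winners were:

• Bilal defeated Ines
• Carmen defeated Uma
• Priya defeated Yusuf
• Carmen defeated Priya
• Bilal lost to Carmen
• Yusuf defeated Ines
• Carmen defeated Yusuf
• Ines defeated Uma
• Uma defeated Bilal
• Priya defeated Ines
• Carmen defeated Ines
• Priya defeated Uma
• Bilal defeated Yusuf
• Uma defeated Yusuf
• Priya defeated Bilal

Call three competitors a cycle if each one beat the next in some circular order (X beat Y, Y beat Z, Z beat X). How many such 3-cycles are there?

Of the C(6,3) = 20 triples, the cyclic ones are: {Uma, Ines, Yusuf}; {Uma, Ines, Bilal}.
That is 2.

2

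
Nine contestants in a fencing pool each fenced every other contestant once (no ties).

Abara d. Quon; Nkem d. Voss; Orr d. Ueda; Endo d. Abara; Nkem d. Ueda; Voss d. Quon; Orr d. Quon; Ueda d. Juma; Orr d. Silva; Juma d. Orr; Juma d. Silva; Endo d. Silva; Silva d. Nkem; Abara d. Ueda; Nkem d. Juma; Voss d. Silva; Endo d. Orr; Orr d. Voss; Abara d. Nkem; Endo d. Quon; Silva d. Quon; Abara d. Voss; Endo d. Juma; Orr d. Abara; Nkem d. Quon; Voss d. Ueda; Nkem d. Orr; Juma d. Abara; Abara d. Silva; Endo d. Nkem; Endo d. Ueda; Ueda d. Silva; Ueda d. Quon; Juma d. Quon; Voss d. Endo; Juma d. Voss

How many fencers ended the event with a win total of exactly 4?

1

Win totals: Ueda 3, Voss 4, Abara 5, Orr 5, Juma 5, Quon 0, Silva 2, Nkem 5, Endo 7.
Exactly 4: Voss — 1 fencer.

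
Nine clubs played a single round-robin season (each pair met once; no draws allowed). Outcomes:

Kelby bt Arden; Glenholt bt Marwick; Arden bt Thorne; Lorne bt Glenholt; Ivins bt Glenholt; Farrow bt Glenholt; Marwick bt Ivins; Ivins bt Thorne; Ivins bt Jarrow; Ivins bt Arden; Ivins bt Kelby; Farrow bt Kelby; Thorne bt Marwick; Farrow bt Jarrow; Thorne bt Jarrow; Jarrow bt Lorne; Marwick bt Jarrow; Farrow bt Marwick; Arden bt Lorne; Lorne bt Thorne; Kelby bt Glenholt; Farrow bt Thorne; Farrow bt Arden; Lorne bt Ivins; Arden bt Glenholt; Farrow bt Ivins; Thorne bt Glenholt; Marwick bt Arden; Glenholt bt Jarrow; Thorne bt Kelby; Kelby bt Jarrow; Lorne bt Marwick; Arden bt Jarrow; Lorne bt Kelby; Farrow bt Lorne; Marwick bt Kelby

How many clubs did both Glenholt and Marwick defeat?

Glenholt beat: Marwick, Jarrow.
Marwick beat: Ivins, Arden, Jarrow, Kelby.
Both beat: Jarrow — 1.

1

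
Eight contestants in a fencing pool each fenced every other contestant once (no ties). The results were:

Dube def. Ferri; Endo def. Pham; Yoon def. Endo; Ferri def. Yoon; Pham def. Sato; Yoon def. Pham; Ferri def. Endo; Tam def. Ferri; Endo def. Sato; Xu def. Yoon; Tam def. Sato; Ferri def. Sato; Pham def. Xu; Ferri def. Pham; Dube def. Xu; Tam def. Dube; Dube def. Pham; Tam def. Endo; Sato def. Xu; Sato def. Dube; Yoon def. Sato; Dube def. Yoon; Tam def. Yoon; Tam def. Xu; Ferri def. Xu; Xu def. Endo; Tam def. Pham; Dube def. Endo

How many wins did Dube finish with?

Dube's results: beat Endo, Ferri, Xu, Yoon, Pham; lost to Sato, Tam.
That is 5 wins.

5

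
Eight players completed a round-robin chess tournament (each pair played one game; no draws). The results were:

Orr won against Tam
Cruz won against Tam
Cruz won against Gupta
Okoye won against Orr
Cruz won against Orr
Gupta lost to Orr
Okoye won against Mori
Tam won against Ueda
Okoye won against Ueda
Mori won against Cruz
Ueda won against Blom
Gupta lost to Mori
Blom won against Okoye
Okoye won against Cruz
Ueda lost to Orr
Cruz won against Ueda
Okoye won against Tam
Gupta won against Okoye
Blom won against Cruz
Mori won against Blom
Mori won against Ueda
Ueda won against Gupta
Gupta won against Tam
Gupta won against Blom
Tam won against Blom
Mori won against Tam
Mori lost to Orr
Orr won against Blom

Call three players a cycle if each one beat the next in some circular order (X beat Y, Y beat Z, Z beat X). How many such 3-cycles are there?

14

Win totals: Tam 2, Orr 5, Mori 5, Ueda 2, Gupta 3, Cruz 4, Okoye 5, Blom 2.
A player with w wins dominates both others in C(w,2) triples; summing gives 1 + 10 + 10 + 1 + 3 + 6 + 10 + 1 = 42 transitive triples.
Total triples C(8,3) = 56, so cyclic triples = 56 − 42 = 14.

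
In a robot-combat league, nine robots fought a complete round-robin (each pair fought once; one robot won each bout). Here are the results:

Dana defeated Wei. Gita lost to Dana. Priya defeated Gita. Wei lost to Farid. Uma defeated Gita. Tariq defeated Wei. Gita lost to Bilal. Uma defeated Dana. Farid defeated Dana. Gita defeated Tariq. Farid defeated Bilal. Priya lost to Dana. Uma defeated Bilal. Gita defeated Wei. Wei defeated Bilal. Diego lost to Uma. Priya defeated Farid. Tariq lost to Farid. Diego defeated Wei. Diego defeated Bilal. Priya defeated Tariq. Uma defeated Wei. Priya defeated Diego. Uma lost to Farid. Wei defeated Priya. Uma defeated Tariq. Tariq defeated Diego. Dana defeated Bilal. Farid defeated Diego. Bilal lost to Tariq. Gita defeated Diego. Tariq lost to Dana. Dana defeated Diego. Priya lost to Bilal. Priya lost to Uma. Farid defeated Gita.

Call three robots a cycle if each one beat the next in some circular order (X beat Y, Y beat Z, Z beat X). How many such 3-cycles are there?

12

Win totals: Dana 6, Gita 3, Priya 4, Diego 2, Uma 7, Wei 2, Bilal 2, Tariq 3, Farid 7.
A robot with w wins dominates both others in C(w,2) triples; summing gives 15 + 3 + 6 + 1 + 21 + 1 + 1 + 3 + 21 = 72 transitive triples.
Total triples C(9,3) = 84, so cyclic triples = 84 − 72 = 12.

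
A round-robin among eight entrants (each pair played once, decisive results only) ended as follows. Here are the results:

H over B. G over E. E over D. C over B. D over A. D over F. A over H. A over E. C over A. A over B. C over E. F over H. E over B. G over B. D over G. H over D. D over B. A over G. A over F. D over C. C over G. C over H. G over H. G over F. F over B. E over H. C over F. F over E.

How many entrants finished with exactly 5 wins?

2

Win totals: A 5, B 0, C 6, D 5, E 3, F 3, G 4, H 2.
Exactly 5: A, D — 2 entrants.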